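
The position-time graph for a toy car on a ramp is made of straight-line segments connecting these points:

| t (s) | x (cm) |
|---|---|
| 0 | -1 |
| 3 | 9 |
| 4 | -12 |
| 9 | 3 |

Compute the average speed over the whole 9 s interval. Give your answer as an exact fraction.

Average speed = (total path length)/(elapsed time); on a piecewise-linear x-t graph the path length is Σ|Δx|.
0–3 s: |Δx| = |9 − -1| = 10 cm
3–4 s: |Δx| = |-12 − 9| = 21 cm
4–9 s: |Δx| = |3 − -12| = 15 cm
Total path = 46 cm; average speed = 46/9 = 46/9 cm/s.

46/9 cm/s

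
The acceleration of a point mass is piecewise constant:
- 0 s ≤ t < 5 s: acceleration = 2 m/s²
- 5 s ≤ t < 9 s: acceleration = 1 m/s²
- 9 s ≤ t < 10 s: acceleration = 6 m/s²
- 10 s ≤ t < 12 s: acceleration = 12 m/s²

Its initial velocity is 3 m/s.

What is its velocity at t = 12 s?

47 m/s

Δv equals the area under the a-t graph; then v = v₀ + Δv.
0–5 s: 2 × 5 = 10 m/s
5–9 s: 1 × 4 = 4 m/s
9–10 s: 6 × 1 = 6 m/s
10–12 s: 12 × 2 = 24 m/s
Δv = 44 m/s, so v(12) = 3 + (44) = 47 m/s.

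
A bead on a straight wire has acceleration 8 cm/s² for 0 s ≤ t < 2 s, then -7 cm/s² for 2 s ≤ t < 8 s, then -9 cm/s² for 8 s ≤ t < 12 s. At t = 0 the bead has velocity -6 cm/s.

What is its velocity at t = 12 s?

-68 cm/s

Δv equals the area under the a-t graph; then v = v₀ + Δv.
0–2 s: 8 × 2 = 16 cm/s
2–8 s: -7 × 6 = -42 cm/s
8–12 s: -9 × 4 = -36 cm/s
Δv = -62 cm/s, so v(12) = -6 + (-62) = -68 cm/s.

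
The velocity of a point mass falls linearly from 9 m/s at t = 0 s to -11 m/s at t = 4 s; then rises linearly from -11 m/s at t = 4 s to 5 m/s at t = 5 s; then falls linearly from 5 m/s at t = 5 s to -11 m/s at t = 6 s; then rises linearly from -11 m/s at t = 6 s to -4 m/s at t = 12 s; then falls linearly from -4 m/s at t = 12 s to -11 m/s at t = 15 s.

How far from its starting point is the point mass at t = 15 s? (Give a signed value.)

Displacement is the signed area under the v-t curve.
0–4 s: ½(9 + -11)(4) = -4 m
4–5 s: ½(-11 + 5)(1) = -3 m
5–6 s: ½(5 + -11)(1) = -3 m
6–12 s: ½(-11 + -4)(6) = -45 m
12–15 s: ½(-4 + -11)(3) = -22.5 m
Net displacement = -77.5 m

-77.5 m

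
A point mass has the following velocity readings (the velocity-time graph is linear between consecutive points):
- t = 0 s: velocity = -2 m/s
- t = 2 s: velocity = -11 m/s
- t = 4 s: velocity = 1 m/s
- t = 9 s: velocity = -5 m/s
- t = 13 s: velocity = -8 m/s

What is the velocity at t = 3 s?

On 2–4 s the graph is linear from -11 to 1 m/s: v(3) = -11 + (1 − -11)·(3 − 2)/(4 − 2) = -5 m/s.

-5 m/s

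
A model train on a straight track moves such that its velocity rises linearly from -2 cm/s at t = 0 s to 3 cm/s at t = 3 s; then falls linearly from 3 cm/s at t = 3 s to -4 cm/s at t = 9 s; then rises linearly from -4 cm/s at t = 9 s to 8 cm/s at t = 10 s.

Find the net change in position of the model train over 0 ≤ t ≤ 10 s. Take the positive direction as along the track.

Displacement is the signed area under the v-t curve.
0–3 s: ½(-2 + 3)(3) = 1.5 cm
3–9 s: ½(3 + -4)(6) = -3 cm
9–10 s: ½(-4 + 8)(1) = 2 cm
Net displacement = 0.5 cm

0.5 cm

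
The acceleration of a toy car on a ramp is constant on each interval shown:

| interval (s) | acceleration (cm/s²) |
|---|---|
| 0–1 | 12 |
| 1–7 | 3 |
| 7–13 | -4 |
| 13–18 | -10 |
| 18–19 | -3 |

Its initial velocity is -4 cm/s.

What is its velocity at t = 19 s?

-51 cm/s

Δv equals the area under the a-t graph; then v = v₀ + Δv.
0–1 s: 12 × 1 = 12 cm/s
1–7 s: 3 × 6 = 18 cm/s
7–13 s: -4 × 6 = -24 cm/s
13–18 s: -10 × 5 = -50 cm/s
18–19 s: -3 × 1 = -3 cm/s
Δv = -47 cm/s, so v(19) = -4 + (-47) = -51 cm/s.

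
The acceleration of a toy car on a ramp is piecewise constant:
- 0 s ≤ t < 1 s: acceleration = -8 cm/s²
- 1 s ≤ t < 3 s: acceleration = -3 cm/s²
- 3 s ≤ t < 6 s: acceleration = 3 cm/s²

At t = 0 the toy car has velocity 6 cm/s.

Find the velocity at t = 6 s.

1 cm/s

Δv equals the area under the a-t graph; then v = v₀ + Δv.
0–1 s: -8 × 1 = -8 cm/s
1–3 s: -3 × 2 = -6 cm/s
3–6 s: 3 × 3 = 9 cm/s
Δv = -5 cm/s, so v(6) = 6 + (-5) = 1 cm/s.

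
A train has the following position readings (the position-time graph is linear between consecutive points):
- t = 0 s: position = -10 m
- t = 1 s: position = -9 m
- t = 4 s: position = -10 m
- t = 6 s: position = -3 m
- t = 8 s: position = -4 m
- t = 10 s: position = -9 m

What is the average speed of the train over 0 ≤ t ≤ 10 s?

1.5 m/s

Average speed = (total path length)/(elapsed time); on a piecewise-linear x-t graph the path length is Σ|Δx|.
0–1 s: |Δx| = |-9 − -10| = 1 m
1–4 s: |Δx| = |-10 − -9| = 1 m
4–6 s: |Δx| = |-3 − -10| = 7 m
6–8 s: |Δx| = |-4 − -3| = 1 m
8–10 s: |Δx| = |-9 − -4| = 5 m
Total path = 15 m; average speed = 15/10 = 1.5 m/s.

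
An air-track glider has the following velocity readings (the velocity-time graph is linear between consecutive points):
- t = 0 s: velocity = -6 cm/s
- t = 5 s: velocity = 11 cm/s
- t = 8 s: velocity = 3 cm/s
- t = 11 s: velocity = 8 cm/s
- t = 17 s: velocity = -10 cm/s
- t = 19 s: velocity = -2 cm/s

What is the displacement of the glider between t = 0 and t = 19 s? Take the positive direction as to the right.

32 cm

Net displacement equals the area under the velocity-time graph (areas below the axis count negative).
0–5 s: ½(-6 + 11)(5) = 12.5 cm
5–8 s: ½(11 + 3)(3) = 21 cm
8–11 s: ½(3 + 8)(3) = 16.5 cm
11–17 s: ½(8 + -10)(6) = -6 cm
17–19 s: ½(-10 + -2)(2) = -12 cm
Net displacement = 32 cm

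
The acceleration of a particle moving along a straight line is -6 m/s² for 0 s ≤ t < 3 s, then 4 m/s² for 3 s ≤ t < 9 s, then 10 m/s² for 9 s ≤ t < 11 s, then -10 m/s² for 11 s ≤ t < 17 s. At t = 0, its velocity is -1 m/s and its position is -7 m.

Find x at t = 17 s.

On each constant-a segment, Δv = aΔt and Δx = v₀Δt + ½aΔt²; chain segment to segment.
0–3 s: v starts -1 m/s; Δx = -1·3 + ½·-6·3² = -30 m; v ends -19 m/s.
3–9 s: v starts -19 m/s; Δx = -19·6 + ½·4·6² = -42 m; v ends 5 m/s.
9–11 s: v starts 5 m/s; Δx = 5·2 + ½·10·2² = 30 m; v ends 25 m/s.
11–17 s: v starts 25 m/s; Δx = 25·6 + ½·-10·6² = -30 m; v ends -35 m/s.
x(17) = -7 + Σ Δx = -79 m.

-79 m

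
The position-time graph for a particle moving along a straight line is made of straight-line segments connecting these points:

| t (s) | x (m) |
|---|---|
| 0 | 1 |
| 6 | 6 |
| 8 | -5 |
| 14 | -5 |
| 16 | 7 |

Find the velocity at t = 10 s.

Velocity is the slope of the x-t graph on 8–14 s: (-5 − -5)/(14 − 8) = 0 m/s.

0 m/s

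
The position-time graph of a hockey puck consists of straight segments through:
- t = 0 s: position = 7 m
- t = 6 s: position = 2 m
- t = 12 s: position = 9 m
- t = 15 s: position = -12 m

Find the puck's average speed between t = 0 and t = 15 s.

2.2 m/s

Average speed = (total path length)/(elapsed time); on a piecewise-linear x-t graph the path length is Σ|Δx|.
0–6 s: |Δx| = |2 − 7| = 5 m
6–12 s: |Δx| = |9 − 2| = 7 m
12–15 s: |Δx| = |-12 − 9| = 21 m
Total path = 33 m; average speed = 33/15 = 2.2 m/s.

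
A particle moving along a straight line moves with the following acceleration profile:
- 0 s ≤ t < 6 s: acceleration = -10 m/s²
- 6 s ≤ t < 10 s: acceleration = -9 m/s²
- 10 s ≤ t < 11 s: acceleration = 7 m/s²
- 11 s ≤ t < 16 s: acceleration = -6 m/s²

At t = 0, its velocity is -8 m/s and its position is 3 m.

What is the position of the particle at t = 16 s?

On each constant-a segment, Δv = aΔt and Δx = v₀Δt + ½aΔt²; chain segment to segment.
0–6 s: v starts -8 m/s; Δx = -8·6 + ½·-10·6² = -228 m; v ends -68 m/s.
6–10 s: v starts -68 m/s; Δx = -68·4 + ½·-9·4² = -344 m; v ends -104 m/s.
10–11 s: v starts -104 m/s; Δx = -104·1 + ½·7·1² = -100.5 m; v ends -97 m/s.
11–16 s: v starts -97 m/s; Δx = -97·5 + ½·-6·5² = -560 m; v ends -127 m/s.
x(16) = 3 + Σ Δx = -1229.5 m.

-1229.5 m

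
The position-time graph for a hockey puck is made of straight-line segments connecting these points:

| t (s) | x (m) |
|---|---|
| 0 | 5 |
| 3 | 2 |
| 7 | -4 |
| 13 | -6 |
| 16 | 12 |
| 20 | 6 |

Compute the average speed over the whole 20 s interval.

1.75 m/s

Average speed = (total path length)/(elapsed time); on a piecewise-linear x-t graph the path length is Σ|Δx|.
0–3 s: |Δx| = |2 − 5| = 3 m
3–7 s: |Δx| = |-4 − 2| = 6 m
7–13 s: |Δx| = |-6 − -4| = 2 m
13–16 s: |Δx| = |12 − -6| = 18 m
16–20 s: |Δx| = |6 − 12| = 6 m
Total path = 35 m; average speed = 35/20 = 1.75 m/s.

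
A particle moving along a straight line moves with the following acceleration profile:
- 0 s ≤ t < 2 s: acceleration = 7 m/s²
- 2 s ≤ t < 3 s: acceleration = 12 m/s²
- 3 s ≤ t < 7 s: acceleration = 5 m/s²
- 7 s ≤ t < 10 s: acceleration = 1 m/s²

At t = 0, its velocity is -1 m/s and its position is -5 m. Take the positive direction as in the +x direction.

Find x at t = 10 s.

305.5 m

On each constant-a segment, Δv = aΔt and Δx = v₀Δt + ½aΔt²; chain segment to segment.
0–2 s: v starts -1 m/s; Δx = -1·2 + ½·7·2² = 12 m; v ends 13 m/s.
2–3 s: v starts 13 m/s; Δx = 13·1 + ½·12·1² = 19 m; v ends 25 m/s.
3–7 s: v starts 25 m/s; Δx = 25·4 + ½·5·4² = 140 m; v ends 45 m/s.
7–10 s: v starts 45 m/s; Δx = 45·3 + ½·1·3² = 139.5 m; v ends 48 m/s.
x(10) = -5 + Σ Δx = 305.5 m.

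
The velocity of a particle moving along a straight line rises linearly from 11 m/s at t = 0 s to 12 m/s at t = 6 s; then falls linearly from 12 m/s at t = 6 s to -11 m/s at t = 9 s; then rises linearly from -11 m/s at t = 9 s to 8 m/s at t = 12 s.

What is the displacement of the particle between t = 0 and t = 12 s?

66 m

Net displacement equals the area under the velocity-time graph (areas below the axis count negative).
0–6 s: ½(11 + 12)(6) = 69 m
6–9 s: ½(12 + -11)(3) = 1.5 m
9–12 s: ½(-11 + 8)(3) = -4.5 m
Net displacement = 66 m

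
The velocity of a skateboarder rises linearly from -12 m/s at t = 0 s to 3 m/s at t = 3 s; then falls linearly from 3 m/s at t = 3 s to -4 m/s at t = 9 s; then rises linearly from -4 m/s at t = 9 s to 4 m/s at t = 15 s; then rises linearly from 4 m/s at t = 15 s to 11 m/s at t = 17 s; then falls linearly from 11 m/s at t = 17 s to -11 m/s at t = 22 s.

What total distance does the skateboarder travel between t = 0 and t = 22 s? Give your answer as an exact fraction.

Distance (not displacement) is the total path length: add the absolute areas under v-t.
0–3 s: v = 0 at t = 2.4 s; triangle areas 14.4 + 0.9 = 15.3 m
3–9 s: v = 0 at t = 39/7 s; triangle areas 27/7 + 48/7 = 75/7 m
9–15 s: v = 0 at t = 12 s; triangle areas 6 + 6 = 12 m
15–17 s: |½(4 + 11)(2)| = 15 m
17–22 s: v = 0 at t = 19.5 s; triangle areas 13.75 + 13.75 = 27.5 m
Total distance = 2818/35 m

2818/35 m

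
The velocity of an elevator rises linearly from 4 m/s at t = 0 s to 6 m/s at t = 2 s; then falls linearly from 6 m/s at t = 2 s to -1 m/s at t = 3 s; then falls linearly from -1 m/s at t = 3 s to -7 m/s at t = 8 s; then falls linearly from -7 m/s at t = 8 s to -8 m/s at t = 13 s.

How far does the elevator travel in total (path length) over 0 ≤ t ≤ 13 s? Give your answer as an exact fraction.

Distance (not displacement) is the total path length: add the absolute areas under v-t.
0–2 s: |½(4 + 6)(2)| = 10 m
2–3 s: v = 0 at t = 20/7 s; triangle areas 18/7 + 1/14 = 37/14 m
3–8 s: |½(-1 + -7)(5)| = 20 m
8–13 s: |½(-7 + -8)(5)| = 37.5 m
Total distance = 491/7 m

491/7 m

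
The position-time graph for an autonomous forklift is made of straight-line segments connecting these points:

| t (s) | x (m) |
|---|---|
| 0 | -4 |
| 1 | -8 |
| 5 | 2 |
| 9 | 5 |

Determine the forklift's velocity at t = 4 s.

Velocity is the slope of the x-t graph on 1–5 s: (2 − -8)/(5 − 1) = 2.5 m/s.

2.5 m/s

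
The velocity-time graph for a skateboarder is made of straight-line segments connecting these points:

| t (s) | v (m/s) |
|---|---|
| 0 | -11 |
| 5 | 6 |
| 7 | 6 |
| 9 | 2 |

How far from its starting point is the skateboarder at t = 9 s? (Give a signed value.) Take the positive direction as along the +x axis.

Displacement is the signed area under the v-t curve.
0–5 s: ½(-11 + 6)(5) = -12.5 m
5–7 s: 6 × 2 = 12 m
7–9 s: ½(6 + 2)(2) = 8 m
Net displacement = 7.5 m

7.5 m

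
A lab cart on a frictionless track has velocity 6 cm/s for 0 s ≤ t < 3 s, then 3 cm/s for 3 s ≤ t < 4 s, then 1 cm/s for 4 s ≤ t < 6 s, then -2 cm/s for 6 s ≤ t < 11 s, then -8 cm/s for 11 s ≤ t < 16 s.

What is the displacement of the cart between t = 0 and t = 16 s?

-27 cm

Net displacement equals the area under the velocity-time graph (areas below the axis count negative).
0–3 s: 6 × 3 = 18 cm
3–4 s: 3 × 1 = 3 cm
4–6 s: 1 × 2 = 2 cm
6–11 s: -2 × 5 = -10 cm
11–16 s: -8 × 5 = -40 cm
Net displacement = -27 cm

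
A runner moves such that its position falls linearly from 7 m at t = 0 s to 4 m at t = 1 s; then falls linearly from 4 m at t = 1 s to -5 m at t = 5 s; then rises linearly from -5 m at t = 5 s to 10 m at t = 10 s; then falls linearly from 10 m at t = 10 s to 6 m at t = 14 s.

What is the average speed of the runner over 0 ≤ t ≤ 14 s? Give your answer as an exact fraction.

31/14 m/s

Average speed = (total path length)/(elapsed time); on a piecewise-linear x-t graph the path length is Σ|Δx|.
0–1 s: |Δx| = |4 − 7| = 3 m
1–5 s: |Δx| = |-5 − 4| = 9 m
5–10 s: |Δx| = |10 − -5| = 15 m
10–14 s: |Δx| = |6 − 10| = 4 m
Total path = 31 m; average speed = 31/14 = 31/14 m/s.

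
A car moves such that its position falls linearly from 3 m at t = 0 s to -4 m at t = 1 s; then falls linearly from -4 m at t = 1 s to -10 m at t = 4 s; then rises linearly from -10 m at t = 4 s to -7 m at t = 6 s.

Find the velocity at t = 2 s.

-2 m/s

Velocity is the slope of the x-t graph on 1–4 s: (-10 − -4)/(4 − 1) = -2 m/s.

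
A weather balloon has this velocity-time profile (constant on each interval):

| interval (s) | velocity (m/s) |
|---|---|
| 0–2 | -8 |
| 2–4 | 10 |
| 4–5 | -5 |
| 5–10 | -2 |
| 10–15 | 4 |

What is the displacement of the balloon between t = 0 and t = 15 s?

Net displacement equals the area under the velocity-time graph (areas below the axis count negative).
0–2 s: -8 × 2 = -16 m
2–4 s: 10 × 2 = 20 m
4–5 s: -5 × 1 = -5 m
5–10 s: -2 × 5 = -10 m
10–15 s: 4 × 5 = 20 m
Net displacement = 9 m

9 m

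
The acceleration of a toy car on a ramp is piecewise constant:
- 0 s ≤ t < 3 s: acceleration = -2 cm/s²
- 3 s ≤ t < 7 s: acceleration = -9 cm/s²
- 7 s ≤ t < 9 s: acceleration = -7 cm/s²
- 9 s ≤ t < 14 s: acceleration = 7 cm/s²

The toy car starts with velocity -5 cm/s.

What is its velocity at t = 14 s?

Δv equals the area under the a-t graph; then v = v₀ + Δv.
0–3 s: -2 × 3 = -6 cm/s
3–7 s: -9 × 4 = -36 cm/s
7–9 s: -7 × 2 = -14 cm/s
9–14 s: 7 × 5 = 35 cm/s
Δv = -21 cm/s, so v(14) = -5 + (-21) = -26 cm/s.

-26 cm/s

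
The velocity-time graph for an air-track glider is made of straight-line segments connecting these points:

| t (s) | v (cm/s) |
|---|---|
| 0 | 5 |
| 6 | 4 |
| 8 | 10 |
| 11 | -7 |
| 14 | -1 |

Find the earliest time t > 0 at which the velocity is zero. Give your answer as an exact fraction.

v changes sign on 8–11 s (from 10 to -7); the graph is linear there, so v = 0 at t = 8 + (-10)·(11 − 8)/(-7 − 10) = 166/17 s.

t = 166/17 s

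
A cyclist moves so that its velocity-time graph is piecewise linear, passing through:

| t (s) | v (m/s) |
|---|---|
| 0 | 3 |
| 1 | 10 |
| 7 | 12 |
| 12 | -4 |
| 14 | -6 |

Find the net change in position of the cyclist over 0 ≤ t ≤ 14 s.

Displacement is the signed area under the v-t curve.
0–1 s: ½(3 + 10)(1) = 6.5 m
1–7 s: ½(10 + 12)(6) = 66 m
7–12 s: ½(12 + -4)(5) = 20 m
12–14 s: ½(-4 + -6)(2) = -10 m
Net displacement = 82.5 m

82.5 m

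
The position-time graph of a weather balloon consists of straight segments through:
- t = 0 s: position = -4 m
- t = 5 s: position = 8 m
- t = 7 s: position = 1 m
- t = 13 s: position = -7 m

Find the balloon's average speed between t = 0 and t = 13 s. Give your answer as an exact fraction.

27/13 m/s

Average speed = (total path length)/(elapsed time); on a piecewise-linear x-t graph the path length is Σ|Δx|.
0–5 s: |Δx| = |8 − -4| = 12 m
5–7 s: |Δx| = |1 − 8| = 7 m
7–13 s: |Δx| = |-7 − 1| = 8 m
Total path = 27 m; average speed = 27/13 = 27/13 m/s.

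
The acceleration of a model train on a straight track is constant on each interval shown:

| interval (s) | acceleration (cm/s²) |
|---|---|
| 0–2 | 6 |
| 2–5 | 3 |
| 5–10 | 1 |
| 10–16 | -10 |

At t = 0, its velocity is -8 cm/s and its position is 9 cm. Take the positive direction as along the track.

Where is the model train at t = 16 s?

36 cm

On each constant-a segment, Δv = aΔt and Δx = v₀Δt + ½aΔt²; chain segment to segment.
0–2 s: v starts -8 cm/s; Δx = -8·2 + ½·6·2² = -4 cm; v ends 4 cm/s.
2–5 s: v starts 4 cm/s; Δx = 4·3 + ½·3·3² = 25.5 cm; v ends 13 cm/s.
5–10 s: v starts 13 cm/s; Δx = 13·5 + ½·1·5² = 77.5 cm; v ends 18 cm/s.
10–16 s: v starts 18 cm/s; Δx = 18·6 + ½·-10·6² = -72 cm; v ends -42 cm/s.
x(16) = 9 + Σ Δx = 36 cm.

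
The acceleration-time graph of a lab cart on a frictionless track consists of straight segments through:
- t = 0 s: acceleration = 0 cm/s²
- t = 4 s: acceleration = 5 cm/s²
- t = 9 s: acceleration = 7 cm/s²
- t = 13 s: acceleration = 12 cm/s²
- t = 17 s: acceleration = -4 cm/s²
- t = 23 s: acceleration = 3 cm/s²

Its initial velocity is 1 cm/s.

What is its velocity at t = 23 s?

Δv equals the area under the a-t graph; then v = v₀ + Δv.
0–4 s: ½(0 + 5)(4) = 10 cm/s
4–9 s: ½(5 + 7)(5) = 30 cm/s
9–13 s: ½(7 + 12)(4) = 38 cm/s
13–17 s: ½(12 + -4)(4) = 16 cm/s
17–23 s: ½(-4 + 3)(6) = -3 cm/s
Δv = 91 cm/s, so v(23) = 1 + (91) = 92 cm/s.

92 cm/s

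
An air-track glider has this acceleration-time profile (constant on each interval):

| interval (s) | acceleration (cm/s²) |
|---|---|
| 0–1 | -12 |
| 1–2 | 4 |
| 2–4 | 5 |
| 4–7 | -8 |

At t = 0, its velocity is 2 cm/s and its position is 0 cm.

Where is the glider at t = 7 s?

On each constant-a segment, Δv = aΔt and Δx = v₀Δt + ½aΔt²; chain segment to segment.
0–1 s: v starts 2 cm/s; Δx = 2·1 + ½·-12·1² = -4 cm; v ends -10 cm/s.
1–2 s: v starts -10 cm/s; Δx = -10·1 + ½·4·1² = -8 cm; v ends -6 cm/s.
2–4 s: v starts -6 cm/s; Δx = -6·2 + ½·5·2² = -2 cm; v ends 4 cm/s.
4–7 s: v starts 4 cm/s; Δx = 4·3 + ½·-8·3² = -24 cm; v ends -20 cm/s.
x(7) = 0 + Σ Δx = -38 cm.

-38 cm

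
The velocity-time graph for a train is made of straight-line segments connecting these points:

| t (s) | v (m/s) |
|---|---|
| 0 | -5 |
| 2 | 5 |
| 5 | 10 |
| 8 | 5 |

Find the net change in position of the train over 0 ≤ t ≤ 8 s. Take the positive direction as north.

45 m

Displacement is the signed area under the v-t curve.
0–2 s: ½(-5 + 5)(2) = 0 m
2–5 s: ½(5 + 10)(3) = 22.5 m
5–8 s: ½(10 + 5)(3) = 22.5 m
Net displacement = 45 m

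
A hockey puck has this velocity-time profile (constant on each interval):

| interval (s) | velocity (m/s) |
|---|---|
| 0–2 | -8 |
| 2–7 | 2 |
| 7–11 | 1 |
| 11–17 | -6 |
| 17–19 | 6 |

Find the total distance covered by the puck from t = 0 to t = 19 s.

Distance (not displacement) is the total path length: add the absolute areas under v-t.
0–2 s: |-8| × 2 = 16 m
2–7 s: |2| × 5 = 10 m
7–11 s: |1| × 4 = 4 m
11–17 s: |-6| × 6 = 36 m
17–19 s: |6| × 2 = 12 m
Total distance = 78 m

78 m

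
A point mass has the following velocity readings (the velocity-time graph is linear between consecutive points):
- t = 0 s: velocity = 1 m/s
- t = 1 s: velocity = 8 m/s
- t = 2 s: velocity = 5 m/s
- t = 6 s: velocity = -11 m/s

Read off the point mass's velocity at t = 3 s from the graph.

On 2–6 s the graph is linear from 5 to -11 m/s: v(3) = 5 + (-11 − 5)·(3 − 2)/(6 − 2) = 1 m/s.

1 m/s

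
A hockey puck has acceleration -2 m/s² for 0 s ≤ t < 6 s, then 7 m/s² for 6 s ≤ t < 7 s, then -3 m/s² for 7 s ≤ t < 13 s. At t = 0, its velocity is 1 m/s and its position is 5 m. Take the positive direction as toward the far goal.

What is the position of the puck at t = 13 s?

-110.5 m

On each constant-a segment, Δv = aΔt and Δx = v₀Δt + ½aΔt²; chain segment to segment.
0–6 s: v starts 1 m/s; Δx = 1·6 + ½·-2·6² = -30 m; v ends -11 m/s.
6–7 s: v starts -11 m/s; Δx = -11·1 + ½·7·1² = -7.5 m; v ends -4 m/s.
7–13 s: v starts -4 m/s; Δx = -4·6 + ½·-3·6² = -78 m; v ends -22 m/s.
x(13) = 5 + Σ Δx = -110.5 m.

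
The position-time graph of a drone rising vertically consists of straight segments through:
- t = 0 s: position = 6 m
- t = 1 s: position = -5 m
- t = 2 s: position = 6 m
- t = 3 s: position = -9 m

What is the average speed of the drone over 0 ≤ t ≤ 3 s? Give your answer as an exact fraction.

37/3 m/s

Average speed = (total path length)/(elapsed time); on a piecewise-linear x-t graph the path length is Σ|Δx|.
0–1 s: |Δx| = |-5 − 6| = 11 m
1–2 s: |Δx| = |6 − -5| = 11 m
2–3 s: |Δx| = |-9 − 6| = 15 m
Total path = 37 m; average speed = 37/3 = 37/3 m/s.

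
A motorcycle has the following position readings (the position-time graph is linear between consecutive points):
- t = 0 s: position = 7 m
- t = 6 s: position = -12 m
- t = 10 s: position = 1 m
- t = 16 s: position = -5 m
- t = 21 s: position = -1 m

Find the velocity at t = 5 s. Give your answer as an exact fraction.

-19/6 m/s

Velocity is the slope of the x-t graph on 0–6 s: (-12 − 7)/(6 − 0) = -19/6 m/s.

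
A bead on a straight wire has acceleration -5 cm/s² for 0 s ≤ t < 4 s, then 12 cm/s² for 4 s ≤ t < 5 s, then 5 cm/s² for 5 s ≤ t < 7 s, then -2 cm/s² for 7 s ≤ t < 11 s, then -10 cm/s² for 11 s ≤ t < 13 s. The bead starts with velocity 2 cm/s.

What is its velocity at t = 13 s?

Δv equals the area under the a-t graph; then v = v₀ + Δv.
0–4 s: -5 × 4 = -20 cm/s
4–5 s: 12 × 1 = 12 cm/s
5–7 s: 5 × 2 = 10 cm/s
7–11 s: -2 × 4 = -8 cm/s
11–13 s: -10 × 2 = -20 cm/s
Δv = -26 cm/s, so v(13) = 2 + (-26) = -24 cm/s.

-24 cm/s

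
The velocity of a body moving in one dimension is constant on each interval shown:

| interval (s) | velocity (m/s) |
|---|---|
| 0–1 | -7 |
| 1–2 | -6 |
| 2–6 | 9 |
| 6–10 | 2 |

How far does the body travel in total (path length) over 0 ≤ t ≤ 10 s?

57 m

Distance (not displacement) is the total path length: add the absolute areas under v-t.
0–1 s: |-7| × 1 = 7 m
1–2 s: |-6| × 1 = 6 m
2–6 s: |9| × 4 = 36 m
6–10 s: |2| × 4 = 8 m
Total distance = 57 m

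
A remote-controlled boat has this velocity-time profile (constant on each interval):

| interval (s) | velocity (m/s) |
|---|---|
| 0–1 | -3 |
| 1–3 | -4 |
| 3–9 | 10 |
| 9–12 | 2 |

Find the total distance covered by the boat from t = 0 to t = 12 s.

77 m

Total distance travelled is ∫|v| dt — sum the magnitudes of each area piece.
0–1 s: |-3| × 1 = 3 m
1–3 s: |-4| × 2 = 8 m
3–9 s: |10| × 6 = 60 m
9–12 s: |2| × 3 = 6 m
Total distance = 77 m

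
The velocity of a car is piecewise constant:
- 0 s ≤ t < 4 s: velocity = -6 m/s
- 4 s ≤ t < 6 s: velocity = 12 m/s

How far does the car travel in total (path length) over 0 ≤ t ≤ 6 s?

Distance (not displacement) is the total path length: add the absolute areas under v-t.
0–4 s: |-6| × 4 = 24 m
4–6 s: |12| × 2 = 24 m
Total distance = 48 m

48 m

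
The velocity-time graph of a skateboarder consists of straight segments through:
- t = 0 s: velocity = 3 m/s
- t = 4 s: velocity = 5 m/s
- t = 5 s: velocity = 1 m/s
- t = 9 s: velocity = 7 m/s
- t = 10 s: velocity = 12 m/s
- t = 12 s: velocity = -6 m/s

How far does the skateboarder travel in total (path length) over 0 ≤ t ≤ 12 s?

54.5 m

Distance (not displacement) is the total path length: add the absolute areas under v-t.
0–4 s: |½(3 + 5)(4)| = 16 m
4–5 s: |½(5 + 1)(1)| = 3 m
5–9 s: |½(1 + 7)(4)| = 16 m
9–10 s: |½(7 + 12)(1)| = 9.5 m
10–12 s: v = 0 at t = 34/3 s; triangle areas 8 + 2 = 10 m
Total distance = 54.5 m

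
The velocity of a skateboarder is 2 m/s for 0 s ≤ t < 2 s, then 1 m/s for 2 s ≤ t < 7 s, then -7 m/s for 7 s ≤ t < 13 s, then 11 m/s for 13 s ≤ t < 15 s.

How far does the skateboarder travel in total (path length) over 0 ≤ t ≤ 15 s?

73 m

Distance (not displacement) is the total path length: add the absolute areas under v-t.
0–2 s: |2| × 2 = 4 m
2–7 s: |1| × 5 = 5 m
7–13 s: |-7| × 6 = 42 m
13–15 s: |11| × 2 = 22 m
Total distance = 73 m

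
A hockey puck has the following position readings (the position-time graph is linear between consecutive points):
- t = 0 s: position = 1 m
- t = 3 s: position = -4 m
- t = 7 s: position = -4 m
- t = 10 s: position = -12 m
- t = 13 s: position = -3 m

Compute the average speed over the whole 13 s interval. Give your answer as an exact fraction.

22/13 m/s

Average speed = (total path length)/(elapsed time); on a piecewise-linear x-t graph the path length is Σ|Δx|.
0–3 s: |Δx| = |-4 − 1| = 5 m
3–7 s: |Δx| = |-4 − -4| = 0 m
7–10 s: |Δx| = |-12 − -4| = 8 m
10–13 s: |Δx| = |-3 − -12| = 9 m
Total path = 22 m; average speed = 22/13 = 22/13 m/s.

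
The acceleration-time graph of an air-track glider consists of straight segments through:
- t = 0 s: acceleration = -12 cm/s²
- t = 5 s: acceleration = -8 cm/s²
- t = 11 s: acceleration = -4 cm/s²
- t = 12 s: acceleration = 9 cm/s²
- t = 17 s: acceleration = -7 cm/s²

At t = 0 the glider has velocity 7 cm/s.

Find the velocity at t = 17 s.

-71.5 cm/s

Δv equals the area under the a-t graph; then v = v₀ + Δv.
0–5 s: ½(-12 + -8)(5) = -50 cm/s
5–11 s: ½(-8 + -4)(6) = -36 cm/s
11–12 s: ½(-4 + 9)(1) = 2.5 cm/s
12–17 s: ½(9 + -7)(5) = 5 cm/s
Δv = -78.5 cm/s, so v(17) = 7 + (-78.5) = -71.5 cm/s.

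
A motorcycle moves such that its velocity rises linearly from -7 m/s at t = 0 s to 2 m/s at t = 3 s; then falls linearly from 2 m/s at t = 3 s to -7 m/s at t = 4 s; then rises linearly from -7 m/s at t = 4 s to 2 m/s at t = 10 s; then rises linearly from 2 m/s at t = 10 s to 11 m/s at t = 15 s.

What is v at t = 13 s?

7.4 m/s

On 10–15 s the graph is linear from 2 to 11 m/s: v(13) = 2 + (11 − 2)·(13 − 10)/(15 − 10) = 7.4 m/s.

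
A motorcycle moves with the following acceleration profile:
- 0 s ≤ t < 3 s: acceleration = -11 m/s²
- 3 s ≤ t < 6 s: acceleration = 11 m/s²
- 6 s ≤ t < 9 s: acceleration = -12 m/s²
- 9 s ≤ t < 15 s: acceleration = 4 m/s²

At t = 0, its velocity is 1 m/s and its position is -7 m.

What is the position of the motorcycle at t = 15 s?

-289 m

On each constant-a segment, Δv = aΔt and Δx = v₀Δt + ½aΔt²; chain segment to segment.
0–3 s: v starts 1 m/s; Δx = 1·3 + ½·-11·3² = -46.5 m; v ends -32 m/s.
3–6 s: v starts -32 m/s; Δx = -32·3 + ½·11·3² = -46.5 m; v ends 1 m/s.
6–9 s: v starts 1 m/s; Δx = 1·3 + ½·-12·3² = -51 m; v ends -35 m/s.
9–15 s: v starts -35 m/s; Δx = -35·6 + ½·4·6² = -138 m; v ends -11 m/s.
x(15) = -7 + Σ Δx = -289 m.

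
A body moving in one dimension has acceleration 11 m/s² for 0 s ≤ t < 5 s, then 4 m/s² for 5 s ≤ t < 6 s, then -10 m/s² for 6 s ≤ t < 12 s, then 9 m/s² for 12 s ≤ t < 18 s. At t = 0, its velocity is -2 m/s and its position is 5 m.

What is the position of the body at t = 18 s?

On each constant-a segment, Δv = aΔt and Δx = v₀Δt + ½aΔt²; chain segment to segment.
0–5 s: v starts -2 m/s; Δx = -2·5 + ½·11·5² = 127.5 m; v ends 53 m/s.
5–6 s: v starts 53 m/s; Δx = 53·1 + ½·4·1² = 55 m; v ends 57 m/s.
6–12 s: v starts 57 m/s; Δx = 57·6 + ½·-10·6² = 162 m; v ends -3 m/s.
12–18 s: v starts -3 m/s; Δx = -3·6 + ½·9·6² = 144 m; v ends 51 m/s.
x(18) = 5 + Σ Δx = 493.5 m.

493.5 m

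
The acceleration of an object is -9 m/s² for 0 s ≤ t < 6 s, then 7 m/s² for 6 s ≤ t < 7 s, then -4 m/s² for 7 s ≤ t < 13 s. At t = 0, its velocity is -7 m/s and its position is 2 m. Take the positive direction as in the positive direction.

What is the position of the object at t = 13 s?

-655.5 m

On each constant-a segment, Δv = aΔt and Δx = v₀Δt + ½aΔt²; chain segment to segment.
0–6 s: v starts -7 m/s; Δx = -7·6 + ½·-9·6² = -204 m; v ends -61 m/s.
6–7 s: v starts -61 m/s; Δx = -61·1 + ½·7·1² = -57.5 m; v ends -54 m/s.
7–13 s: v starts -54 m/s; Δx = -54·6 + ½·-4·6² = -396 m; v ends -78 m/s.
x(13) = 2 + Σ Δx = -655.5 m.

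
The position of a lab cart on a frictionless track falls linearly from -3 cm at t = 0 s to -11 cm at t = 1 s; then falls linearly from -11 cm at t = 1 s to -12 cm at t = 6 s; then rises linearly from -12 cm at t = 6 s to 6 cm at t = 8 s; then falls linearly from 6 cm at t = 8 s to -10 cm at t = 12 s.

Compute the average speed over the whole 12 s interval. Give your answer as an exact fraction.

43/12 cm/s

Average speed = (total path length)/(elapsed time); on a piecewise-linear x-t graph the path length is Σ|Δx|.
0–1 s: |Δx| = |-11 − -3| = 8 cm
1–6 s: |Δx| = |-12 − -11| = 1 cm
6–8 s: |Δx| = |6 − -12| = 18 cm
8–12 s: |Δx| = |-10 − 6| = 16 cm
Total path = 43 cm; average speed = 43/12 = 43/12 cm/s.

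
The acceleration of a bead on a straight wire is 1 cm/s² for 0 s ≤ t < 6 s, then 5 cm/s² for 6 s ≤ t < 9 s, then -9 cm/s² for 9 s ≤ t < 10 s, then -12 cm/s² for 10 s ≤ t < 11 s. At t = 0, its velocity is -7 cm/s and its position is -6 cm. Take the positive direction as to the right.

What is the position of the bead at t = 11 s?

-2 cm

On each constant-a segment, Δv = aΔt and Δx = v₀Δt + ½aΔt²; chain segment to segment.
0–6 s: v starts -7 cm/s; Δx = -7·6 + ½·1·6² = -24 cm; v ends -1 cm/s.
6–9 s: v starts -1 cm/s; Δx = -1·3 + ½·5·3² = 19.5 cm; v ends 14 cm/s.
9–10 s: v starts 14 cm/s; Δx = 14·1 + ½·-9·1² = 9.5 cm; v ends 5 cm/s.
10–11 s: v starts 5 cm/s; Δx = 5·1 + ½·-12·1² = -1 cm; v ends -7 cm/s.
x(11) = -6 + Σ Δx = -2 cm.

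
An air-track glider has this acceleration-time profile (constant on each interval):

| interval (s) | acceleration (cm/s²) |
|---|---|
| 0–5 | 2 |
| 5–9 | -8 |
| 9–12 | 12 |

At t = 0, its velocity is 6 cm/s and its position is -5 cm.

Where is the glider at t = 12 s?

56 cm

On each constant-a segment, Δv = aΔt and Δx = v₀Δt + ½aΔt²; chain segment to segment.
0–5 s: v starts 6 cm/s; Δx = 6·5 + ½·2·5² = 55 cm; v ends 16 cm/s.
5–9 s: v starts 16 cm/s; Δx = 16·4 + ½·-8·4² = 0 cm; v ends -16 cm/s.
9–12 s: v starts -16 cm/s; Δx = -16·3 + ½·12·3² = 6 cm; v ends 20 cm/s.
x(12) = -5 + Σ Δx = 56 cm.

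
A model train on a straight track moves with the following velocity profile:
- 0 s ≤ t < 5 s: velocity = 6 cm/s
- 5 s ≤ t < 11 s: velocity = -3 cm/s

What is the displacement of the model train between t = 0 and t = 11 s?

Displacement is the signed area under the v-t curve.
0–5 s: 6 × 5 = 30 cm
5–11 s: -3 × 6 = -18 cm
Net displacement = 12 cm

12 cm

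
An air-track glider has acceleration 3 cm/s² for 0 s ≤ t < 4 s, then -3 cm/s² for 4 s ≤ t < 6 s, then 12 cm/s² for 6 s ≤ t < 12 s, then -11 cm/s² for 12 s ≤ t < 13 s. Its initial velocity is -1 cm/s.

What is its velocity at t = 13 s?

Δv equals the area under the a-t graph; then v = v₀ + Δv.
0–4 s: 3 × 4 = 12 cm/s
4–6 s: -3 × 2 = -6 cm/s
6–12 s: 12 × 6 = 72 cm/s
12–13 s: -11 × 1 = -11 cm/s
Δv = 67 cm/s, so v(13) = -1 + (67) = 66 cm/s.

66 cm/s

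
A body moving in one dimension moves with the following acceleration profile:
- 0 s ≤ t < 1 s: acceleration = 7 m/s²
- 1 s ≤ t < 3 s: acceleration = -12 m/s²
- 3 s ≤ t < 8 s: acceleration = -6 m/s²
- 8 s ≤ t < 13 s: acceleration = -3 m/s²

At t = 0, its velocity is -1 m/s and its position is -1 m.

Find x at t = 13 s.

-453 m

On each constant-a segment, Δv = aΔt and Δx = v₀Δt + ½aΔt²; chain segment to segment.
0–1 s: v starts -1 m/s; Δx = -1·1 + ½·7·1² = 2.5 m; v ends 6 m/s.
1–3 s: v starts 6 m/s; Δx = 6·2 + ½·-12·2² = -12 m; v ends -18 m/s.
3–8 s: v starts -18 m/s; Δx = -18·5 + ½·-6·5² = -165 m; v ends -48 m/s.
8–13 s: v starts -48 m/s; Δx = -48·5 + ½·-3·5² = -277.5 m; v ends -63 m/s.
x(13) = -1 + Σ Δx = -453 m.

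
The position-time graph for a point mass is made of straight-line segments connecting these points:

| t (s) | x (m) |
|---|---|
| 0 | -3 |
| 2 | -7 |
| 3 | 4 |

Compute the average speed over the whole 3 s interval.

Average speed = (total path length)/(elapsed time); on a piecewise-linear x-t graph the path length is Σ|Δx|.
0–2 s: |Δx| = |-7 − -3| = 4 m
2–3 s: |Δx| = |4 − -7| = 11 m
Total path = 15 m; average speed = 15/3 = 5 m/s.

5 m/s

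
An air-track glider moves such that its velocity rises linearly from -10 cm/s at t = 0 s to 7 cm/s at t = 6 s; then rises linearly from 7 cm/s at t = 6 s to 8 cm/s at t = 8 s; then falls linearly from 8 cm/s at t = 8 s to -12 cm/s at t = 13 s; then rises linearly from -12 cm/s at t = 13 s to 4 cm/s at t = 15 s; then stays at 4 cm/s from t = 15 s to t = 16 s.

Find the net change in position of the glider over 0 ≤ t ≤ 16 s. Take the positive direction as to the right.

Net displacement equals the area under the velocity-time graph (areas below the axis count negative).
0–6 s: ½(-10 + 7)(6) = -9 cm
6–8 s: ½(7 + 8)(2) = 15 cm
8–13 s: ½(8 + -12)(5) = -10 cm
13–15 s: ½(-12 + 4)(2) = -8 cm
15–16 s: 4 × 1 = 4 cm
Net displacement = -8 cm

-8 cm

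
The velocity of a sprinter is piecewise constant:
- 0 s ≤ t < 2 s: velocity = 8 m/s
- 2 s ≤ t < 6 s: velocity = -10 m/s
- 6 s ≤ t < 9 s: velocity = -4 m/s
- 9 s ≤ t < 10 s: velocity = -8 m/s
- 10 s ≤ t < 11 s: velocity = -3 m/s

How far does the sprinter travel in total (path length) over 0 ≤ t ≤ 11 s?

Total distance travelled is ∫|v| dt — sum the magnitudes of each area piece.
0–2 s: |8| × 2 = 16 m
2–6 s: |-10| × 4 = 40 m
6–9 s: |-4| × 3 = 12 m
9–10 s: |-8| × 1 = 8 m
10–11 s: |-3| × 1 = 3 m
Total distance = 79 m

79 m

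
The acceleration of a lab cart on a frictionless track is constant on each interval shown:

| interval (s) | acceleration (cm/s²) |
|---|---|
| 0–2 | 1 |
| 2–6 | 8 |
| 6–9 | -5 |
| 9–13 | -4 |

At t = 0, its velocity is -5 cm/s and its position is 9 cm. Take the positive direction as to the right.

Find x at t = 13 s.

141.5 cm

On each constant-a segment, Δv = aΔt and Δx = v₀Δt + ½aΔt²; chain segment to segment.
0–2 s: v starts -5 cm/s; Δx = -5·2 + ½·1·2² = -8 cm; v ends -3 cm/s.
2–6 s: v starts -3 cm/s; Δx = -3·4 + ½·8·4² = 52 cm; v ends 29 cm/s.
6–9 s: v starts 29 cm/s; Δx = 29·3 + ½·-5·3² = 64.5 cm; v ends 14 cm/s.
9–13 s: v starts 14 cm/s; Δx = 14·4 + ½·-4·4² = 24 cm; v ends -2 cm/s.
x(13) = 9 + Σ Δx = 141.5 cm.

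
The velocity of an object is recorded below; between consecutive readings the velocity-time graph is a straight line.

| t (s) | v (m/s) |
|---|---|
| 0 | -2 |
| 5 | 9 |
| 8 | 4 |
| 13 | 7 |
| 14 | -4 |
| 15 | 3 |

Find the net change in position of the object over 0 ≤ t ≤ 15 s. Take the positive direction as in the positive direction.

65.5 m

Displacement is the signed area under the v-t curve.
0–5 s: ½(-2 + 9)(5) = 17.5 m
5–8 s: ½(9 + 4)(3) = 19.5 m
8–13 s: ½(4 + 7)(5) = 27.5 m
13–14 s: ½(7 + -4)(1) = 1.5 m
14–15 s: ½(-4 + 3)(1) = -0.5 m
Net displacement = 65.5 m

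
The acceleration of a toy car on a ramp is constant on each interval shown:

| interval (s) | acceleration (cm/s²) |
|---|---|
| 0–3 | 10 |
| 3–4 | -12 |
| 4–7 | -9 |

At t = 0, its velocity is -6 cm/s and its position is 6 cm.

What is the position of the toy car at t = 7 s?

On each constant-a segment, Δv = aΔt and Δx = v₀Δt + ½aΔt²; chain segment to segment.
0–3 s: v starts -6 cm/s; Δx = -6·3 + ½·10·3² = 27 cm; v ends 24 cm/s.
3–4 s: v starts 24 cm/s; Δx = 24·1 + ½·-12·1² = 18 cm; v ends 12 cm/s.
4–7 s: v starts 12 cm/s; Δx = 12·3 + ½·-9·3² = -4.5 cm; v ends -15 cm/s.
x(7) = 6 + Σ Δx = 46.5 cm.

46.5 cm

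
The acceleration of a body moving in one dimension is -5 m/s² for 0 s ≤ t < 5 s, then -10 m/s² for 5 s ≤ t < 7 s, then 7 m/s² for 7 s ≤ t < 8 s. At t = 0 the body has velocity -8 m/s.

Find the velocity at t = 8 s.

-46 m/s

Δv equals the area under the a-t graph; then v = v₀ + Δv.
0–5 s: -5 × 5 = -25 m/s
5–7 s: -10 × 2 = -20 m/s
7–8 s: 7 × 1 = 7 m/s
Δv = -38 m/s, so v(8) = -8 + (-38) = -46 m/s.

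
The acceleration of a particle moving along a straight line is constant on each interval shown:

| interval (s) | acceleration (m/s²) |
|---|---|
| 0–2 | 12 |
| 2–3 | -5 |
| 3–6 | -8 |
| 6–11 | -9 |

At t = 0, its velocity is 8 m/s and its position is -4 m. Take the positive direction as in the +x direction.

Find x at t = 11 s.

13 m

On each constant-a segment, Δv = aΔt and Δx = v₀Δt + ½aΔt²; chain segment to segment.
0–2 s: v starts 8 m/s; Δx = 8·2 + ½·12·2² = 40 m; v ends 32 m/s.
2–3 s: v starts 32 m/s; Δx = 32·1 + ½·-5·1² = 29.5 m; v ends 27 m/s.
3–6 s: v starts 27 m/s; Δx = 27·3 + ½·-8·3² = 45 m; v ends 3 m/s.
6–11 s: v starts 3 m/s; Δx = 3·5 + ½·-9·5² = -97.5 m; v ends -42 m/s.
x(11) = -4 + Σ Δx = 13 m.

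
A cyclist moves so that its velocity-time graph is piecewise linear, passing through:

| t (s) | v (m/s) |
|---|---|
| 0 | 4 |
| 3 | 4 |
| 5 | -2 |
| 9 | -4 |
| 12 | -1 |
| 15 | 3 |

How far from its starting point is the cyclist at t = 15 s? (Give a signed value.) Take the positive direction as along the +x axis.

-2.5 m

Net displacement equals the area under the velocity-time graph (areas below the axis count negative).
0–3 s: 4 × 3 = 12 m
3–5 s: ½(4 + -2)(2) = 2 m
5–9 s: ½(-2 + -4)(4) = -12 m
9–12 s: ½(-4 + -1)(3) = -7.5 m
12–15 s: ½(-1 + 3)(3) = 3 m
Net displacement = -2.5 m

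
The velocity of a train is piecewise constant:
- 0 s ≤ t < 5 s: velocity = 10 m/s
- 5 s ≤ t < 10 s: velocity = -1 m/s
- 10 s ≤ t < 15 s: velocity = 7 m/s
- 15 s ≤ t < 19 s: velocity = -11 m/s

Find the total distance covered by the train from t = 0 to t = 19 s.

Distance (not displacement) is the total path length: add the absolute areas under v-t.
0–5 s: |10| × 5 = 50 m
5–10 s: |-1| × 5 = 5 m
10–15 s: |7| × 5 = 35 m
15–19 s: |-11| × 4 = 44 m
Total distance = 134 m

134 m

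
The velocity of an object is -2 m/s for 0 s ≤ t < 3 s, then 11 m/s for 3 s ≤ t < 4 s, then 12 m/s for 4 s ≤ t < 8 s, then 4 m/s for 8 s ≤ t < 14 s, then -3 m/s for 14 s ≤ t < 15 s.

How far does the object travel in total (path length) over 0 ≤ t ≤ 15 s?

92 m

Distance (not displacement) is the total path length: add the absolute areas under v-t.
0–3 s: |-2| × 3 = 6 m
3–4 s: |11| × 1 = 11 m
4–8 s: |12| × 4 = 48 m
8–14 s: |4| × 6 = 24 m
14–15 s: |-3| × 1 = 3 m
Total distance = 92 m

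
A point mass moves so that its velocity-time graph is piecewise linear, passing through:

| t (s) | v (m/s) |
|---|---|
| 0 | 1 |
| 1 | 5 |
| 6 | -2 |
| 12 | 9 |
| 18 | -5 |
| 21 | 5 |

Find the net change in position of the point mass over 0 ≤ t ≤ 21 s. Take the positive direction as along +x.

Displacement is the signed area under the v-t curve.
0–1 s: ½(1 + 5)(1) = 3 m
1–6 s: ½(5 + -2)(5) = 7.5 m
6–12 s: ½(-2 + 9)(6) = 21 m
12–18 s: ½(9 + -5)(6) = 12 m
18–21 s: ½(-5 + 5)(3) = 0 m
Net displacement = 43.5 m

43.5 m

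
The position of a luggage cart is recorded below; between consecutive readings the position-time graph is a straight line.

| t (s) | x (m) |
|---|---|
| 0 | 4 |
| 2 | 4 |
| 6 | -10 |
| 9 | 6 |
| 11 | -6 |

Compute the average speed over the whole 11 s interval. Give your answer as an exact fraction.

42/11 m/s

Average speed = (total path length)/(elapsed time); on a piecewise-linear x-t graph the path length is Σ|Δx|.
0–2 s: |Δx| = |4 − 4| = 0 m
2–6 s: |Δx| = |-10 − 4| = 14 m
6–9 s: |Δx| = |6 − -10| = 16 m
9–11 s: |Δx| = |-6 − 6| = 12 m
Total path = 42 m; average speed = 42/11 = 42/11 m/s.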